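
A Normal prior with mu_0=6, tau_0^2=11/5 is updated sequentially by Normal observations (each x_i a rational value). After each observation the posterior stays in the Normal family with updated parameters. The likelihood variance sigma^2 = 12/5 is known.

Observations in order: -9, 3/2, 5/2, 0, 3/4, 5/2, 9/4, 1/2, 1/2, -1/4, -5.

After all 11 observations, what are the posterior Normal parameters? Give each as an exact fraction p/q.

obs 1: x=-9 → posterior Normal(-27/23, 132/115)
obs 2: x=3/2 → posterior Normal(-21/68, 66/85)
obs 3: x=5/2 → posterior Normal(17/45, 44/75)
obs 4: x=0 → posterior Normal(17/56, 33/70)
obs 5: x=3/4 → posterior Normal(101/268, 132/335)
obs 6: x=5/2 → posterior Normal(211/312, 22/65)
obs 7: x=9/4 → posterior Normal(155/178, 132/445)
obs 8: x=1/2 → posterior Normal(83/100, 33/125)
obs 9: x=1/2 → posterior Normal(59/74, 44/185)
obs 10: x=-1/4 → posterior Normal(343/488, 66/305)
obs 11: x=-5 → posterior Normal(123/532, 132/665)

mu_0=123/532, tau_0^2=132/665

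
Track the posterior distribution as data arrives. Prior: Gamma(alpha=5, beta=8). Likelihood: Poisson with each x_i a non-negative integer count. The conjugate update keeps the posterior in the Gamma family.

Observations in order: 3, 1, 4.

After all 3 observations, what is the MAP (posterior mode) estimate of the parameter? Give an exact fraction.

12/11

obs 1: x=3 → posterior Gamma(8, 9)
obs 2: x=1 → posterior Gamma(9, 10)
obs 3: x=4 → posterior Gamma(13, 11)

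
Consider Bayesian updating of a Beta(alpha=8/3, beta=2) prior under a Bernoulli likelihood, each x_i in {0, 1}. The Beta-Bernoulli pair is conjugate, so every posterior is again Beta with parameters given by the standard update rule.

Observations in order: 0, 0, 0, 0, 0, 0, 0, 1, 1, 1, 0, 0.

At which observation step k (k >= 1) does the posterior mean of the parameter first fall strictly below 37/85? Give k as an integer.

obs 1: x=0 → posterior Beta(8/3, 3)
obs 2: x=0 → posterior Beta(8/3, 4)
obs 3: x=0 → posterior Beta(8/3, 5)
obs 4: x=0 → posterior Beta(8/3, 6)
obs 5: x=0 → posterior Beta(8/3, 7)
obs 6: x=0 → posterior Beta(8/3, 8)
obs 7: x=0 → posterior Beta(8/3, 9)
obs 8: x=1 → posterior Beta(11/3, 9)
obs 9: x=1 → posterior Beta(14/3, 9)
obs 10: x=1 → posterior Beta(17/3, 9)
obs 11: x=0 → posterior Beta(17/3, 10)
obs 12: x=0 → posterior Beta(17/3, 11)

k = 2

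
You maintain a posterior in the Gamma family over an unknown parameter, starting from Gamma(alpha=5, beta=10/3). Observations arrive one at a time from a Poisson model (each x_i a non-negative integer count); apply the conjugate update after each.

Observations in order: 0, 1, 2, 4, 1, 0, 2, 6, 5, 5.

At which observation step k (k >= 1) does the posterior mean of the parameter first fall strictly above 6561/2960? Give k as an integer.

k = 10

obs 1: x=0 → posterior Gamma(5, 13/3)
obs 2: x=1 → posterior Gamma(6, 16/3)
obs 3: x=2 → posterior Gamma(8, 19/3)
obs 4: x=4 → posterior Gamma(12, 22/3)
obs 5: x=1 → posterior Gamma(13, 25/3)
obs 6: x=0 → posterior Gamma(13, 28/3)
obs 7: x=2 → posterior Gamma(15, 31/3)
obs 8: x=6 → posterior Gamma(21, 34/3)
obs 9: x=5 → posterior Gamma(26, 37/3)
obs 10: x=5 → posterior Gamma(31, 40/3)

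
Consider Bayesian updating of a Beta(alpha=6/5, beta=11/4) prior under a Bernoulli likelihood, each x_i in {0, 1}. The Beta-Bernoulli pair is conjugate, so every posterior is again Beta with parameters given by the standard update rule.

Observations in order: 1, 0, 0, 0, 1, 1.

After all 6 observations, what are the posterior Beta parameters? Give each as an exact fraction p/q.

alpha=21/5, beta=23/4

obs 1: x=1 → posterior Beta(11/5, 11/4)
obs 2: x=0 → posterior Beta(11/5, 15/4)
obs 3: x=0 → posterior Beta(11/5, 19/4)
obs 4: x=0 → posterior Beta(11/5, 23/4)
obs 5: x=1 → posterior Beta(16/5, 23/4)
obs 6: x=1 → posterior Beta(21/5, 23/4)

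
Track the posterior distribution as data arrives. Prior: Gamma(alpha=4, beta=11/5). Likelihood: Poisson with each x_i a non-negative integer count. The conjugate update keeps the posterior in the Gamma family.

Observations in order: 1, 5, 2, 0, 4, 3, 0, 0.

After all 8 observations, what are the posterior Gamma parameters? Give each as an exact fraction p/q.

alpha=19, beta=51/5

obs 1: x=1 → posterior Gamma(5, 16/5)
obs 2: x=5 → posterior Gamma(10, 21/5)
obs 3: x=2 → posterior Gamma(12, 26/5)
obs 4: x=0 → posterior Gamma(12, 31/5)
obs 5: x=4 → posterior Gamma(16, 36/5)
obs 6: x=3 → posterior Gamma(19, 41/5)
obs 7: x=0 → posterior Gamma(19, 46/5)
obs 8: x=0 → posterior Gamma(19, 51/5)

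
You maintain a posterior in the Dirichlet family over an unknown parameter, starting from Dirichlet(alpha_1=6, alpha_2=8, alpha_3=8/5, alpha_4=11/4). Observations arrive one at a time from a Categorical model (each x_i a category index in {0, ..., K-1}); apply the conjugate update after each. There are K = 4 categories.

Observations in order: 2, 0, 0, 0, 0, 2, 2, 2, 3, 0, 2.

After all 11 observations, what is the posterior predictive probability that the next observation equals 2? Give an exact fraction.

132/587

obs 1: x=2 → posterior Dirichlet(6, 8, 13/5, 11/4)
obs 2: x=0 → posterior Dirichlet(7, 8, 13/5, 11/4)
obs 3: x=0 → posterior Dirichlet(8, 8, 13/5, 11/4)
obs 4: x=0 → posterior Dirichlet(9, 8, 13/5, 11/4)
obs 5: x=0 → posterior Dirichlet(10, 8, 13/5, 11/4)
obs 6: x=2 → posterior Dirichlet(10, 8, 18/5, 11/4)
obs 7: x=2 → posterior Dirichlet(10, 8, 23/5, 11/4)
obs 8: x=2 → posterior Dirichlet(10, 8, 28/5, 11/4)
obs 9: x=3 → posterior Dirichlet(10, 8, 28/5, 15/4)
obs 10: x=0 → posterior Dirichlet(11, 8, 28/5, 15/4)
obs 11: x=2 → posterior Dirichlet(11, 8, 33/5, 15/4)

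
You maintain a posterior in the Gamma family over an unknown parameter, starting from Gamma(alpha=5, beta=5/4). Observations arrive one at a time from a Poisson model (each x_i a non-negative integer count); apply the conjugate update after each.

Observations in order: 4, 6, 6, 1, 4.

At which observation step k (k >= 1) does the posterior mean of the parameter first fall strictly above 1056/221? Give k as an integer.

obs 1: x=4 → posterior Gamma(9, 9/4)
obs 2: x=6 → posterior Gamma(15, 13/4)
obs 3: x=6 → posterior Gamma(21, 17/4)
obs 4: x=1 → posterior Gamma(22, 21/4)
obs 5: x=4 → posterior Gamma(26, 25/4)

k = 3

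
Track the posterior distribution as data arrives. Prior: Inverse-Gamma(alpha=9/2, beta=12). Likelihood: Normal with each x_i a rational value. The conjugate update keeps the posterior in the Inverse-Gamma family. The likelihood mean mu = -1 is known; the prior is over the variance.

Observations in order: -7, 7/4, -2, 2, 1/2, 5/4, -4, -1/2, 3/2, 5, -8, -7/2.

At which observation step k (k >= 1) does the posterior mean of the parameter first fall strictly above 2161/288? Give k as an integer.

obs 1: x=-7 → posterior Inverse-Gamma(5, 30)
obs 2: x=7/4 → posterior Inverse-Gamma(11/2, 1081/32)
obs 3: x=-2 → posterior Inverse-Gamma(6, 1097/32)
obs 4: x=2 → posterior Inverse-Gamma(13/2, 1241/32)
obs 5: x=1/2 → posterior Inverse-Gamma(7, 1277/32)
obs 6: x=5/4 → posterior Inverse-Gamma(15/2, 679/16)
obs 7: x=-4 → posterior Inverse-Gamma(8, 751/16)
obs 8: x=-1/2 → posterior Inverse-Gamma(17/2, 753/16)
obs 9: x=3/2 → posterior Inverse-Gamma(9, 803/16)
obs 10: x=5 → posterior Inverse-Gamma(19/2, 1091/16)
obs 11: x=-8 → posterior Inverse-Gamma(10, 1483/16)
obs 12: x=-7/2 → posterior Inverse-Gamma(21/2, 1533/16)

k = 2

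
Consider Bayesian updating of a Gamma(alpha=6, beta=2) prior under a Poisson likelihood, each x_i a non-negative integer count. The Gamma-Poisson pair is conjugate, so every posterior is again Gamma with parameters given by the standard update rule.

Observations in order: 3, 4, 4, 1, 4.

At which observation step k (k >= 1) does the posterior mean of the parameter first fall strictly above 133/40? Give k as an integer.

obs 1: x=3 → posterior Gamma(9, 3)
obs 2: x=4 → posterior Gamma(13, 4)
obs 3: x=4 → posterior Gamma(17, 5)
obs 4: x=1 → posterior Gamma(18, 6)
obs 5: x=4 → posterior Gamma(22, 7)

k = 3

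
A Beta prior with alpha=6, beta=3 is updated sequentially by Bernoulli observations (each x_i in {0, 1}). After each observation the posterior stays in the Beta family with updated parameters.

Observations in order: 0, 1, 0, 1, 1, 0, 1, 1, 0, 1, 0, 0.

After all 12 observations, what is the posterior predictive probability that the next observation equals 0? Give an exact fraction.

3/7

obs 1: x=0 → posterior Beta(6, 4)
obs 2: x=1 → posterior Beta(7, 4)
obs 3: x=0 → posterior Beta(7, 5)
obs 4: x=1 → posterior Beta(8, 5)
obs 5: x=1 → posterior Beta(9, 5)
obs 6: x=0 → posterior Beta(9, 6)
obs 7: x=1 → posterior Beta(10, 6)
obs 8: x=1 → posterior Beta(11, 6)
obs 9: x=0 → posterior Beta(11, 7)
obs 10: x=1 → posterior Beta(12, 7)
obs 11: x=0 → posterior Beta(12, 8)
obs 12: x=0 → posterior Beta(12, 9)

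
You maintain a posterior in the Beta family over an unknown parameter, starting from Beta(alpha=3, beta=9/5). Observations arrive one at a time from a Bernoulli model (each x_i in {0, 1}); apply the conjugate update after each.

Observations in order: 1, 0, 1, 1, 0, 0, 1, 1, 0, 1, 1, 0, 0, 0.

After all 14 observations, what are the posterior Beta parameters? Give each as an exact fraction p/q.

alpha=10, beta=44/5

obs 1: x=1 → posterior Beta(4, 9/5)
obs 2: x=0 → posterior Beta(4, 14/5)
obs 3: x=1 → posterior Beta(5, 14/5)
obs 4: x=1 → posterior Beta(6, 14/5)
obs 5: x=0 → posterior Beta(6, 19/5)
obs 6: x=0 → posterior Beta(6, 24/5)
obs 7: x=1 → posterior Beta(7, 24/5)
obs 8: x=1 → posterior Beta(8, 24/5)
obs 9: x=0 → posterior Beta(8, 29/5)
obs 10: x=1 → posterior Beta(9, 29/5)
obs 11: x=1 → posterior Beta(10, 29/5)
obs 12: x=0 → posterior Beta(10, 34/5)
obs 13: x=0 → posterior Beta(10, 39/5)
obs 14: x=0 → posterior Beta(10, 44/5)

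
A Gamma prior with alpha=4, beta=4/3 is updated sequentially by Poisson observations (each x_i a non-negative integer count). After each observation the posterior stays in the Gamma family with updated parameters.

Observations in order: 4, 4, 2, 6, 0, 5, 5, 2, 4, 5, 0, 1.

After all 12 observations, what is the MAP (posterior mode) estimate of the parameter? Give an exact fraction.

obs 1: x=4 → posterior Gamma(8, 7/3)
obs 2: x=4 → posterior Gamma(12, 10/3)
obs 3: x=2 → posterior Gamma(14, 13/3)
obs 4: x=6 → posterior Gamma(20, 16/3)
obs 5: x=0 → posterior Gamma(20, 19/3)
obs 6: x=5 → posterior Gamma(25, 22/3)
obs 7: x=5 → posterior Gamma(30, 25/3)
obs 8: x=2 → posterior Gamma(32, 28/3)
obs 9: x=4 → posterior Gamma(36, 31/3)
obs 10: x=5 → posterior Gamma(41, 34/3)
obs 11: x=0 → posterior Gamma(41, 37/3)
obs 12: x=1 → posterior Gamma(42, 40/3)

123/40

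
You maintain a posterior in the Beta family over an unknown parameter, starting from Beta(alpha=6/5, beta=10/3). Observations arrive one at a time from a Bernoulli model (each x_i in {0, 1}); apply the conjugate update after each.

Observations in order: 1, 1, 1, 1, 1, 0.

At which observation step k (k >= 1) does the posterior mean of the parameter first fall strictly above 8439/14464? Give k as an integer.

k = 4

obs 1: x=1 → posterior Beta(11/5, 10/3)
obs 2: x=1 → posterior Beta(16/5, 10/3)
obs 3: x=1 → posterior Beta(21/5, 10/3)
obs 4: x=1 → posterior Beta(26/5, 10/3)
obs 5: x=1 → posterior Beta(31/5, 10/3)
obs 6: x=0 → posterior Beta(31/5, 13/3)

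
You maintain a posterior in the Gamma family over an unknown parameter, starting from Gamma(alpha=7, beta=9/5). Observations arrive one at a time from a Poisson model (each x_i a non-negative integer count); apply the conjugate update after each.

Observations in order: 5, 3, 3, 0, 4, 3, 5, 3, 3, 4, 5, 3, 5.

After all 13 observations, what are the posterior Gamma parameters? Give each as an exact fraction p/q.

obs 1: x=5 → posterior Gamma(12, 14/5)
obs 2: x=3 → posterior Gamma(15, 19/5)
obs 3: x=3 → posterior Gamma(18, 24/5)
obs 4: x=0 → posterior Gamma(18, 29/5)
obs 5: x=4 → posterior Gamma(22, 34/5)
obs 6: x=3 → posterior Gamma(25, 39/5)
obs 7: x=5 → posterior Gamma(30, 44/5)
obs 8: x=3 → posterior Gamma(33, 49/5)
obs 9: x=3 → posterior Gamma(36, 54/5)
obs 10: x=4 → posterior Gamma(40, 59/5)
obs 11: x=5 → posterior Gamma(45, 64/5)
obs 12: x=3 → posterior Gamma(48, 69/5)
obs 13: x=5 → posterior Gamma(53, 74/5)

alpha=53, beta=74/5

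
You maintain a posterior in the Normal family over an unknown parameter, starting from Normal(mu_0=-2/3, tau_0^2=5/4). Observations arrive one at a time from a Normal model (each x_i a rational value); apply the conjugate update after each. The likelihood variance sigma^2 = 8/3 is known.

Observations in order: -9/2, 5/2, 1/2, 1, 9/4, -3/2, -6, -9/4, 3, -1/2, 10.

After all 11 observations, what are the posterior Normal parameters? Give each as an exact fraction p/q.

obs 1: x=-9/2 → posterior Normal(-533/282, 40/47)
obs 2: x=5/2 → posterior Normal(-77/93, 20/31)
obs 3: x=1/2 → posterior Normal(-263/462, 40/77)
obs 4: x=1 → posterior Normal(-173/552, 10/23)
obs 5: x=9/4 → posterior Normal(59/1284, 40/107)
obs 6: x=-3/2 → posterior Normal(-211/1464, 20/61)
obs 7: x=-6 → posterior Normal(-1291/1644, 40/137)
obs 8: x=-9/4 → posterior Normal(-53/57, 5/19)
obs 9: x=3 → posterior Normal(-289/501, 40/167)
obs 10: x=-1/2 → posterior Normal(-89/156, 20/91)
obs 11: x=10 → posterior Normal(277/1182, 40/197)

mu_0=277/1182, tau_0^2=40/197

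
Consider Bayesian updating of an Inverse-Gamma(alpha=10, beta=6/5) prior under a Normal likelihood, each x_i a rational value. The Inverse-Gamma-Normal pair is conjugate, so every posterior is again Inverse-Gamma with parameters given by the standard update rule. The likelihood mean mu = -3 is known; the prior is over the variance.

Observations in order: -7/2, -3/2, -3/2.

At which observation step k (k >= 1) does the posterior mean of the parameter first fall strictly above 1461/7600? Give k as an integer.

obs 1: x=-7/2 → posterior Inverse-Gamma(21/2, 53/40)
obs 2: x=-3/2 → posterior Inverse-Gamma(11, 49/20)
obs 3: x=-3/2 → posterior Inverse-Gamma(23/2, 143/40)

k = 2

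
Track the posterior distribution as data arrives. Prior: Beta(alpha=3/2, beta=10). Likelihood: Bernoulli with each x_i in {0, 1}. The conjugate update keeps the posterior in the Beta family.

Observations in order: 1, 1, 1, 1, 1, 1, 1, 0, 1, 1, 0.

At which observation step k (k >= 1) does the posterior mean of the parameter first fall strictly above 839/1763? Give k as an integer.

k = 10

obs 1: x=1 → posterior Beta(5/2, 10)
obs 2: x=1 → posterior Beta(7/2, 10)
obs 3: x=1 → posterior Beta(9/2, 10)
obs 4: x=1 → posterior Beta(11/2, 10)
obs 5: x=1 → posterior Beta(13/2, 10)
obs 6: x=1 → posterior Beta(15/2, 10)
obs 7: x=1 → posterior Beta(17/2, 10)
obs 8: x=0 → posterior Beta(17/2, 11)
obs 9: x=1 → posterior Beta(19/2, 11)
obs 10: x=1 → posterior Beta(21/2, 11)
obs 11: x=0 → posterior Beta(21/2, 12)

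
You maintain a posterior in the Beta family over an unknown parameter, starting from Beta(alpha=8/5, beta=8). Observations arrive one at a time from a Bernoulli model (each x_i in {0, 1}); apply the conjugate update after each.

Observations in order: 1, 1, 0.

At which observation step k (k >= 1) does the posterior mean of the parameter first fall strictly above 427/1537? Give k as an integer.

k = 2

obs 1: x=1 → posterior Beta(13/5, 8)
obs 2: x=1 → posterior Beta(18/5, 8)
obs 3: x=0 → posterior Beta(18/5, 9)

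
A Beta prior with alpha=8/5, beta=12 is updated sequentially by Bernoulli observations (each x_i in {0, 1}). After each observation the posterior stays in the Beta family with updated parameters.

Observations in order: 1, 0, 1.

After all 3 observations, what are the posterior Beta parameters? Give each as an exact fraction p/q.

alpha=18/5, beta=13

obs 1: x=1 → posterior Beta(13/5, 12)
obs 2: x=0 → posterior Beta(13/5, 13)
obs 3: x=1 → posterior Beta(18/5, 13)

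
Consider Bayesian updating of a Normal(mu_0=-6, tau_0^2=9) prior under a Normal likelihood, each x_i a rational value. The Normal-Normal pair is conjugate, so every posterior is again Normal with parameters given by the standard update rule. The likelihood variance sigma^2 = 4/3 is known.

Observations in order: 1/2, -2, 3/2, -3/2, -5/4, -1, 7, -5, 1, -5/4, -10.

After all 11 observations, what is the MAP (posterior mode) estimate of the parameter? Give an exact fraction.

-348/301

obs 1: x=1/2 → posterior Normal(-21/62, 36/31)
obs 2: x=-2 → posterior Normal(-129/116, 18/29)
obs 3: x=3/2 → posterior Normal(-24/85, 36/85)
obs 4: x=-3/2 → posterior Normal(-129/224, 9/28)
obs 5: x=-5/4 → posterior Normal(-393/556, 36/139)
obs 6: x=-1 → posterior Normal(-501/664, 18/83)
obs 7: x=7 → posterior Normal(255/772, 36/193)
obs 8: x=-5 → posterior Normal(-57/176, 9/55)
obs 9: x=1 → posterior Normal(-177/988, 36/247)
obs 10: x=-5/4 → posterior Normal(-39/137, 18/137)
obs 11: x=-10 → posterior Normal(-348/301, 36/301)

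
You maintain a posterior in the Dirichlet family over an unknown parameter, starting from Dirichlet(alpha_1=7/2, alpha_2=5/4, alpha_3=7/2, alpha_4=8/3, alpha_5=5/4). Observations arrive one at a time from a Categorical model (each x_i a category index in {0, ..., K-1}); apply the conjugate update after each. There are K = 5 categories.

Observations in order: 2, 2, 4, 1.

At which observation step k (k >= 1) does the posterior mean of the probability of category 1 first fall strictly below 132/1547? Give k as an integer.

k = 3

obs 1: x=2 → posterior Dirichlet(7/2, 5/4, 9/2, 8/3, 5/4)
obs 2: x=2 → posterior Dirichlet(7/2, 5/4, 11/2, 8/3, 5/4)
obs 3: x=4 → posterior Dirichlet(7/2, 5/4, 11/2, 8/3, 9/4)
obs 4: x=1 → posterior Dirichlet(7/2, 9/4, 11/2, 8/3, 9/4)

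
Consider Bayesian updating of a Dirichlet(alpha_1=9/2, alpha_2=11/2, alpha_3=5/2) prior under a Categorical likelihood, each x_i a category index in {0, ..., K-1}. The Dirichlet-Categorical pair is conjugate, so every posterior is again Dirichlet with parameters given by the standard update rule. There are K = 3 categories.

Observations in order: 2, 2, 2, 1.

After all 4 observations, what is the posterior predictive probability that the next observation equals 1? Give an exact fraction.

13/33

obs 1: x=2 → posterior Dirichlet(9/2, 11/2, 7/2)
obs 2: x=2 → posterior Dirichlet(9/2, 11/2, 9/2)
obs 3: x=2 → posterior Dirichlet(9/2, 11/2, 11/2)
obs 4: x=1 → posterior Dirichlet(9/2, 13/2, 11/2)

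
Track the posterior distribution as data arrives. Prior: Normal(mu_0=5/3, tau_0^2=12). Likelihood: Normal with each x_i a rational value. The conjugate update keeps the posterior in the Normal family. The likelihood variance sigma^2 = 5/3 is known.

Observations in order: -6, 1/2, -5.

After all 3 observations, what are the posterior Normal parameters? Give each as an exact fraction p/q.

obs 1: x=-6 → posterior Normal(-623/123, 60/41)
obs 2: x=1/2 → posterior Normal(-569/231, 60/77)
obs 3: x=-5 → posterior Normal(-1109/339, 60/113)

mu_0=-1109/339, tau_0^2=60/113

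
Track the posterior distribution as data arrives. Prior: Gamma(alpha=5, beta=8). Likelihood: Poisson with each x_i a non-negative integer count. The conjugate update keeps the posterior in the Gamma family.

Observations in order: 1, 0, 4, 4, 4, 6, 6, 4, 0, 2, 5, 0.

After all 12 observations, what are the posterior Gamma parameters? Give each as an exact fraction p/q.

alpha=41, beta=20

obs 1: x=1 → posterior Gamma(6, 9)
obs 2: x=0 → posterior Gamma(6, 10)
obs 3: x=4 → posterior Gamma(10, 11)
obs 4: x=4 → posterior Gamma(14, 12)
obs 5: x=4 → posterior Gamma(18, 13)
obs 6: x=6 → posterior Gamma(24, 14)
obs 7: x=6 → posterior Gamma(30, 15)
obs 8: x=4 → posterior Gamma(34, 16)
obs 9: x=0 → posterior Gamma(34, 17)
obs 10: x=2 → posterior Gamma(36, 18)
obs 11: x=5 → posterior Gamma(41, 19)
obs 12: x=0 → posterior Gamma(41, 20)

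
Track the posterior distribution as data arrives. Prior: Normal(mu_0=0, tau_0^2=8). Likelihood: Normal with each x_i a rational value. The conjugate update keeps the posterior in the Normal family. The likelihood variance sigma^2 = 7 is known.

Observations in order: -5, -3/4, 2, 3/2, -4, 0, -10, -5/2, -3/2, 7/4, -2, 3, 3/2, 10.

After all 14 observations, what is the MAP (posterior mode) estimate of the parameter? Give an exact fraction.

-48/119

obs 1: x=-5 → posterior Normal(-8/3, 56/15)
obs 2: x=-3/4 → posterior Normal(-2, 56/23)
obs 3: x=2 → posterior Normal(-30/31, 56/31)
obs 4: x=3/2 → posterior Normal(-6/13, 56/39)
obs 5: x=-4 → posterior Normal(-50/47, 56/47)
obs 6: x=0 → posterior Normal(-10/11, 56/55)
obs 7: x=-10 → posterior Normal(-130/63, 8/9)
obs 8: x=-5/2 → posterior Normal(-150/71, 56/71)
obs 9: x=-3/2 → posterior Normal(-162/79, 56/79)
obs 10: x=7/4 → posterior Normal(-148/87, 56/87)
obs 11: x=-2 → posterior Normal(-164/95, 56/95)
obs 12: x=3 → posterior Normal(-140/103, 56/103)
obs 13: x=3/2 → posterior Normal(-128/111, 56/111)
obs 14: x=10 → posterior Normal(-48/119, 8/17)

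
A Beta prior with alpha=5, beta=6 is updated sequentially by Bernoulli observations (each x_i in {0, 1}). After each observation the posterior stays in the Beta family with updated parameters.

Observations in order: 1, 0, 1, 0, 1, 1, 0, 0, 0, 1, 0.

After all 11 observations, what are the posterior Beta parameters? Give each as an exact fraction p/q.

alpha=10, beta=12

obs 1: x=1 → posterior Beta(6, 6)
obs 2: x=0 → posterior Beta(6, 7)
obs 3: x=1 → posterior Beta(7, 7)
obs 4: x=0 → posterior Beta(7, 8)
obs 5: x=1 → posterior Beta(8, 8)
obs 6: x=1 → posterior Beta(9, 8)
obs 7: x=0 → posterior Beta(9, 9)
obs 8: x=0 → posterior Beta(9, 10)
obs 9: x=0 → posterior Beta(9, 11)
obs 10: x=1 → posterior Beta(10, 11)
obs 11: x=0 → posterior Beta(10, 12)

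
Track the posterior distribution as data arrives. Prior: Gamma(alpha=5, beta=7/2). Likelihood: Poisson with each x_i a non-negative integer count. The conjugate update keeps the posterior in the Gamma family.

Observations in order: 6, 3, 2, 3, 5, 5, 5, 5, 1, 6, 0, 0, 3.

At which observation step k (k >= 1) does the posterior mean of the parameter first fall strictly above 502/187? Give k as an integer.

k = 5

obs 1: x=6 → posterior Gamma(11, 9/2)
obs 2: x=3 → posterior Gamma(14, 11/2)
obs 3: x=2 → posterior Gamma(16, 13/2)
obs 4: x=3 → posterior Gamma(19, 15/2)
obs 5: x=5 → posterior Gamma(24, 17/2)
obs 6: x=5 → posterior Gamma(29, 19/2)
obs 7: x=5 → posterior Gamma(34, 21/2)
obs 8: x=5 → posterior Gamma(39, 23/2)
obs 9: x=1 → posterior Gamma(40, 25/2)
obs 10: x=6 → posterior Gamma(46, 27/2)
obs 11: x=0 → posterior Gamma(46, 29/2)
obs 12: x=0 → posterior Gamma(46, 31/2)
obs 13: x=3 → posterior Gamma(49, 33/2)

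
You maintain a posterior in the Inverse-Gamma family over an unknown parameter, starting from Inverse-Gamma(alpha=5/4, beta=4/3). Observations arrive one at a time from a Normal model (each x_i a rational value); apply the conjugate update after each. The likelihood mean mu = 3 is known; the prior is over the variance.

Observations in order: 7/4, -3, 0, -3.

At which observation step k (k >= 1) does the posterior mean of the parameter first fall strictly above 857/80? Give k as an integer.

k = 2

obs 1: x=7/4 → posterior Inverse-Gamma(7/4, 203/96)
obs 2: x=-3 → posterior Inverse-Gamma(9/4, 1931/96)
obs 3: x=0 → posterior Inverse-Gamma(11/4, 2363/96)
obs 4: x=-3 → posterior Inverse-Gamma(13/4, 4091/96)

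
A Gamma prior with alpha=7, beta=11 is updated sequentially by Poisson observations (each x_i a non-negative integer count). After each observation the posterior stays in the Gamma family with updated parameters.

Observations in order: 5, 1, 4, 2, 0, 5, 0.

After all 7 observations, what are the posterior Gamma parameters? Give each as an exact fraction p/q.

alpha=24, beta=18

obs 1: x=5 → posterior Gamma(12, 12)
obs 2: x=1 → posterior Gamma(13, 13)
obs 3: x=4 → posterior Gamma(17, 14)
obs 4: x=2 → posterior Gamma(19, 15)
obs 5: x=0 → posterior Gamma(19, 16)
obs 6: x=5 → posterior Gamma(24, 17)
obs 7: x=0 → posterior Gamma(24, 18)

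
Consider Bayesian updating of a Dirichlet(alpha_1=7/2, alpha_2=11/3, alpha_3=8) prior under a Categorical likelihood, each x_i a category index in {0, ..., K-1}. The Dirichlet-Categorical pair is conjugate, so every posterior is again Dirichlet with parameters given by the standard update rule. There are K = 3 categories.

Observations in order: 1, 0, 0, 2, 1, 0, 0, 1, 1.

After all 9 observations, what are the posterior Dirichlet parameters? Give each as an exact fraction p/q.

obs 1: x=1 → posterior Dirichlet(7/2, 14/3, 8)
obs 2: x=0 → posterior Dirichlet(9/2, 14/3, 8)
obs 3: x=0 → posterior Dirichlet(11/2, 14/3, 8)
obs 4: x=2 → posterior Dirichlet(11/2, 14/3, 9)
obs 5: x=1 → posterior Dirichlet(11/2, 17/3, 9)
obs 6: x=0 → posterior Dirichlet(13/2, 17/3, 9)
obs 7: x=0 → posterior Dirichlet(15/2, 17/3, 9)
obs 8: x=1 → posterior Dirichlet(15/2, 20/3, 9)
obs 9: x=1 → posterior Dirichlet(15/2, 23/3, 9)

alpha_1=15/2, alpha_2=23/3, alpha_3=9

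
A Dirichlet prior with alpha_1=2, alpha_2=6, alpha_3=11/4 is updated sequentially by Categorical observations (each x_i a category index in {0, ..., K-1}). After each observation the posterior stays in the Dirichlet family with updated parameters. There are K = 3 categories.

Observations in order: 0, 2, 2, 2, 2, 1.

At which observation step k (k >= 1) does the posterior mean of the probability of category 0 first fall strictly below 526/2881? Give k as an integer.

obs 1: x=0 → posterior Dirichlet(3, 6, 11/4)
obs 2: x=2 → posterior Dirichlet(3, 6, 15/4)
obs 3: x=2 → posterior Dirichlet(3, 6, 19/4)
obs 4: x=2 → posterior Dirichlet(3, 6, 23/4)
obs 5: x=2 → posterior Dirichlet(3, 6, 27/4)
obs 6: x=1 → posterior Dirichlet(3, 7, 27/4)

k = 6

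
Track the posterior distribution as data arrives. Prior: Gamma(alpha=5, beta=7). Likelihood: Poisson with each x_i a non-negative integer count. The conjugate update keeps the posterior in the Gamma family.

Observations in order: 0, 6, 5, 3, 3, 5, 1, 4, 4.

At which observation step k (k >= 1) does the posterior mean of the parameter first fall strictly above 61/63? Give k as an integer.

k = 2

obs 1: x=0 → posterior Gamma(5, 8)
obs 2: x=6 → posterior Gamma(11, 9)
obs 3: x=5 → posterior Gamma(16, 10)
obs 4: x=3 → posterior Gamma(19, 11)
obs 5: x=3 → posterior Gamma(22, 12)
obs 6: x=5 → posterior Gamma(27, 13)
obs 7: x=1 → posterior Gamma(28, 14)
obs 8: x=4 → posterior Gamma(32, 15)
obs 9: x=4 → posterior Gamma(36, 16)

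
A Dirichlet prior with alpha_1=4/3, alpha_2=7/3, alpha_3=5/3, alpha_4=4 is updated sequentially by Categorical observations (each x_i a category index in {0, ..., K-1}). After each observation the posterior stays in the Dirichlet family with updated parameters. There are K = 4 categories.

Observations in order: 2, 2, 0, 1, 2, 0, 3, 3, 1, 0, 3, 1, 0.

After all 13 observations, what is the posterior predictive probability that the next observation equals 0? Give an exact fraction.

obs 1: x=2 → posterior Dirichlet(4/3, 7/3, 8/3, 4)
obs 2: x=2 → posterior Dirichlet(4/3, 7/3, 11/3, 4)
obs 3: x=0 → posterior Dirichlet(7/3, 7/3, 11/3, 4)
obs 4: x=1 → posterior Dirichlet(7/3, 10/3, 11/3, 4)
obs 5: x=2 → posterior Dirichlet(7/3, 10/3, 14/3, 4)
obs 6: x=0 → posterior Dirichlet(10/3, 10/3, 14/3, 4)
obs 7: x=3 → posterior Dirichlet(10/3, 10/3, 14/3, 5)
obs 8: x=3 → posterior Dirichlet(10/3, 10/3, 14/3, 6)
obs 9: x=1 → posterior Dirichlet(10/3, 13/3, 14/3, 6)
obs 10: x=0 → posterior Dirichlet(13/3, 13/3, 14/3, 6)
obs 11: x=3 → posterior Dirichlet(13/3, 13/3, 14/3, 7)
obs 12: x=1 → posterior Dirichlet(13/3, 16/3, 14/3, 7)
obs 13: x=0 → posterior Dirichlet(16/3, 16/3, 14/3, 7)

16/67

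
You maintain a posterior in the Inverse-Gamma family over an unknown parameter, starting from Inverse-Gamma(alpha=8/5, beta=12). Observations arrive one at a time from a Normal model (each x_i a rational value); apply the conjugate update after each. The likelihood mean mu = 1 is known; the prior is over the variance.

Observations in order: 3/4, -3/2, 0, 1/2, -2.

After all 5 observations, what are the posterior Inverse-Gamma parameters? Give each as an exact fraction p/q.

obs 1: x=3/4 → posterior Inverse-Gamma(21/10, 385/32)
obs 2: x=-3/2 → posterior Inverse-Gamma(13/5, 485/32)
obs 3: x=0 → posterior Inverse-Gamma(31/10, 501/32)
obs 4: x=1/2 → posterior Inverse-Gamma(18/5, 505/32)
obs 5: x=-2 → posterior Inverse-Gamma(41/10, 649/32)

alpha=41/10, beta=649/32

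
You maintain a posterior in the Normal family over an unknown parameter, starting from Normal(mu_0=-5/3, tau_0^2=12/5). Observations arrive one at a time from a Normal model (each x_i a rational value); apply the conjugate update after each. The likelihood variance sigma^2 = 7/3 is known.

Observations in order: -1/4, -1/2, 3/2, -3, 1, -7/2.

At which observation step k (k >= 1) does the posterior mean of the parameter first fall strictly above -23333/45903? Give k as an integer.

k = 3

obs 1: x=-1/4 → posterior Normal(-202/213, 84/71)
obs 2: x=-1/2 → posterior Normal(-256/321, 84/107)
obs 3: x=3/2 → posterior Normal(-94/429, 84/143)
obs 4: x=-3 → posterior Normal(-418/537, 84/179)
obs 5: x=1 → posterior Normal(-62/129, 84/215)
obs 6: x=-7/2 → posterior Normal(-688/753, 84/251)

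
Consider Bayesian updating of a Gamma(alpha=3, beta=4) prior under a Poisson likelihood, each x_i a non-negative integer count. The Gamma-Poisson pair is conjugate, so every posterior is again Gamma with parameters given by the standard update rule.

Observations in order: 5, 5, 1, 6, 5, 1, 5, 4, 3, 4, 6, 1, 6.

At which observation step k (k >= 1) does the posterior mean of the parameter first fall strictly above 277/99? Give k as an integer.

obs 1: x=5 → posterior Gamma(8, 5)
obs 2: x=5 → posterior Gamma(13, 6)
obs 3: x=1 → posterior Gamma(14, 7)
obs 4: x=6 → posterior Gamma(20, 8)
obs 5: x=5 → posterior Gamma(25, 9)
obs 6: x=1 → posterior Gamma(26, 10)
obs 7: x=5 → posterior Gamma(31, 11)
obs 8: x=4 → posterior Gamma(35, 12)
obs 9: x=3 → posterior Gamma(38, 13)
obs 10: x=4 → posterior Gamma(42, 14)
obs 11: x=6 → posterior Gamma(48, 15)
obs 12: x=1 → posterior Gamma(49, 16)
obs 13: x=6 → posterior Gamma(55, 17)

k = 7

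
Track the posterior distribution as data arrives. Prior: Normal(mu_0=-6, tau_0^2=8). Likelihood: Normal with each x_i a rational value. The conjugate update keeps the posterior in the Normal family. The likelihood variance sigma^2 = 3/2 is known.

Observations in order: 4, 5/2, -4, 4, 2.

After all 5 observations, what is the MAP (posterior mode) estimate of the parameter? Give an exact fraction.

118/83

obs 1: x=4 → posterior Normal(46/19, 24/19)
obs 2: x=5/2 → posterior Normal(86/35, 24/35)
obs 3: x=-4 → posterior Normal(22/51, 8/17)
obs 4: x=4 → posterior Normal(86/67, 24/67)
obs 5: x=2 → posterior Normal(118/83, 24/83)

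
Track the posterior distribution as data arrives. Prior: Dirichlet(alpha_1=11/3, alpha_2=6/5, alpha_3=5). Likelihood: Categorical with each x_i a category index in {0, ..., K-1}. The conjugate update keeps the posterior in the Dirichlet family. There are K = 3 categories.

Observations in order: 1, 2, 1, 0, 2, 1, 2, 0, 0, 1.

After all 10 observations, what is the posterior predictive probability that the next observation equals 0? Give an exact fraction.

obs 1: x=1 → posterior Dirichlet(11/3, 11/5, 5)
obs 2: x=2 → posterior Dirichlet(11/3, 11/5, 6)
obs 3: x=1 → posterior Dirichlet(11/3, 16/5, 6)
obs 4: x=0 → posterior Dirichlet(14/3, 16/5, 6)
obs 5: x=2 → posterior Dirichlet(14/3, 16/5, 7)
obs 6: x=1 → posterior Dirichlet(14/3, 21/5, 7)
obs 7: x=2 → posterior Dirichlet(14/3, 21/5, 8)
obs 8: x=0 → posterior Dirichlet(17/3, 21/5, 8)
obs 9: x=0 → posterior Dirichlet(20/3, 21/5, 8)
obs 10: x=1 → posterior Dirichlet(20/3, 26/5, 8)

50/149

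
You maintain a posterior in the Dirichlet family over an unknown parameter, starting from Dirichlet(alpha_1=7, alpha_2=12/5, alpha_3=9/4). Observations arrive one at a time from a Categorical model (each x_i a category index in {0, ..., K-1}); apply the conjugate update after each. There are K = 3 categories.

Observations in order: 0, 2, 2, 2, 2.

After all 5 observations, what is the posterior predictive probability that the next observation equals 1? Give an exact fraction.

16/111

obs 1: x=0 → posterior Dirichlet(8, 12/5, 9/4)
obs 2: x=2 → posterior Dirichlet(8, 12/5, 13/4)
obs 3: x=2 → posterior Dirichlet(8, 12/5, 17/4)
obs 4: x=2 → posterior Dirichlet(8, 12/5, 21/4)
obs 5: x=2 → posterior Dirichlet(8, 12/5, 25/4)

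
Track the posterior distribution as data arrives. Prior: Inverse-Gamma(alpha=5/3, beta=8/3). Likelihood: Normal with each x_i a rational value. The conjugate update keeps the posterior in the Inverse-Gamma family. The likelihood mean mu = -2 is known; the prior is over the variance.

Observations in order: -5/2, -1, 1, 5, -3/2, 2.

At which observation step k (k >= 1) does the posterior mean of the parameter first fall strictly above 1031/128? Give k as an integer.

obs 1: x=-5/2 → posterior Inverse-Gamma(13/6, 67/24)
obs 2: x=-1 → posterior Inverse-Gamma(8/3, 79/24)
obs 3: x=1 → posterior Inverse-Gamma(19/6, 187/24)
obs 4: x=5 → posterior Inverse-Gamma(11/3, 775/24)
obs 5: x=-3/2 → posterior Inverse-Gamma(25/6, 389/12)
obs 6: x=2 → posterior Inverse-Gamma(14/3, 485/12)

k = 4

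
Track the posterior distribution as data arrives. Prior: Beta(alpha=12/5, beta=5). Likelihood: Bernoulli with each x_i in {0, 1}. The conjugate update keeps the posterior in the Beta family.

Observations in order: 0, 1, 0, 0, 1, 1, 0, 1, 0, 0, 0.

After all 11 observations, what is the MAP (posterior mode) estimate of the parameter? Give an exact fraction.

27/82

obs 1: x=0 → posterior Beta(12/5, 6)
obs 2: x=1 → posterior Beta(17/5, 6)
obs 3: x=0 → posterior Beta(17/5, 7)
obs 4: x=0 → posterior Beta(17/5, 8)
obs 5: x=1 → posterior Beta(22/5, 8)
obs 6: x=1 → posterior Beta(27/5, 8)
obs 7: x=0 → posterior Beta(27/5, 9)
obs 8: x=1 → posterior Beta(32/5, 9)
obs 9: x=0 → posterior Beta(32/5, 10)
obs 10: x=0 → posterior Beta(32/5, 11)
obs 11: x=0 → posterior Beta(32/5, 12)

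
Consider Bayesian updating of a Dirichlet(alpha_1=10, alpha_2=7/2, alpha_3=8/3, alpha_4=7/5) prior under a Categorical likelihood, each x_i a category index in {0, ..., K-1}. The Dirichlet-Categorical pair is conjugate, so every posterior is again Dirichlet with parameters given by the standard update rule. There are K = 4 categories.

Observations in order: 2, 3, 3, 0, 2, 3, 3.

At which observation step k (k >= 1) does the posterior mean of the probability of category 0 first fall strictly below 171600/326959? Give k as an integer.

obs 1: x=2 → posterior Dirichlet(10, 7/2, 11/3, 7/5)
obs 2: x=3 → posterior Dirichlet(10, 7/2, 11/3, 12/5)
obs 3: x=3 → posterior Dirichlet(10, 7/2, 11/3, 17/5)
obs 4: x=0 → posterior Dirichlet(11, 7/2, 11/3, 17/5)
obs 5: x=2 → posterior Dirichlet(11, 7/2, 14/3, 17/5)
obs 6: x=3 → posterior Dirichlet(11, 7/2, 14/3, 22/5)
obs 7: x=3 → posterior Dirichlet(11, 7/2, 14/3, 27/5)

k = 2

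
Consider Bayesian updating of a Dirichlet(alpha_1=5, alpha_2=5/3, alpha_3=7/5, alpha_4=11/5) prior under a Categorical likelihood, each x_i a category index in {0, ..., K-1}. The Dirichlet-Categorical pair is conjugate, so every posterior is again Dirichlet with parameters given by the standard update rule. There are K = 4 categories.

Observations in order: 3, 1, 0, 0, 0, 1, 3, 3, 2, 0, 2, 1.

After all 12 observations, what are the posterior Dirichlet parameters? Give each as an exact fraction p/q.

alpha_1=9, alpha_2=14/3, alpha_3=17/5, alpha_4=26/5

obs 1: x=3 → posterior Dirichlet(5, 5/3, 7/5, 16/5)
obs 2: x=1 → posterior Dirichlet(5, 8/3, 7/5, 16/5)
obs 3: x=0 → posterior Dirichlet(6, 8/3, 7/5, 16/5)
obs 4: x=0 → posterior Dirichlet(7, 8/3, 7/5, 16/5)
obs 5: x=0 → posterior Dirichlet(8, 8/3, 7/5, 16/5)
obs 6: x=1 → posterior Dirichlet(8, 11/3, 7/5, 16/5)
obs 7: x=3 → posterior Dirichlet(8, 11/3, 7/5, 21/5)
obs 8: x=3 → posterior Dirichlet(8, 11/3, 7/5, 26/5)
obs 9: x=2 → posterior Dirichlet(8, 11/3, 12/5, 26/5)
obs 10: x=0 → posterior Dirichlet(9, 11/3, 12/5, 26/5)
obs 11: x=2 → posterior Dirichlet(9, 11/3, 17/5, 26/5)
obs 12: x=1 → posterior Dirichlet(9, 14/3, 17/5, 26/5)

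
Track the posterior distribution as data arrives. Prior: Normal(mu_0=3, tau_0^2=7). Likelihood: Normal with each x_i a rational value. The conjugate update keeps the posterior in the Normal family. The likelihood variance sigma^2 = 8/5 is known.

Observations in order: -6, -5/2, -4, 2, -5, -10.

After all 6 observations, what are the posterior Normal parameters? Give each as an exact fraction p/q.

obs 1: x=-6 → posterior Normal(-186/43, 56/43)
obs 2: x=-5/2 → posterior Normal(-547/156, 28/39)
obs 3: x=-4 → posterior Normal(-827/226, 56/113)
obs 4: x=2 → posterior Normal(-687/296, 14/37)
obs 5: x=-5 → posterior Normal(-17/6, 56/183)
obs 6: x=-10 → posterior Normal(-1737/436, 28/109)

mu_0=-1737/436, tau_0^2=28/109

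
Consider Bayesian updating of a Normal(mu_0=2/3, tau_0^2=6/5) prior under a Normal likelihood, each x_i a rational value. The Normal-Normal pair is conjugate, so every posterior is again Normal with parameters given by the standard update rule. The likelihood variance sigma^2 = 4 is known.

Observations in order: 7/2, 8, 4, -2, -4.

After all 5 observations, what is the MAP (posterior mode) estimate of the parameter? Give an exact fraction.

obs 1: x=7/2 → posterior Normal(103/78, 12/13)
obs 2: x=8 → posterior Normal(247/96, 3/4)
obs 3: x=4 → posterior Normal(319/114, 12/19)
obs 4: x=-2 → posterior Normal(283/132, 6/11)
obs 5: x=-4 → posterior Normal(211/150, 12/25)

211/150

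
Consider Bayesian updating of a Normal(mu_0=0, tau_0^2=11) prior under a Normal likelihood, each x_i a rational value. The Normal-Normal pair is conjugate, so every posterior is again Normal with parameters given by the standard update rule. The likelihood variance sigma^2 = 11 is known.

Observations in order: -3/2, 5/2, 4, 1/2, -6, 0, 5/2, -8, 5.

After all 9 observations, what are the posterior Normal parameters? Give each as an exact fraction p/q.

mu_0=-1/10, tau_0^2=11/10

obs 1: x=-3/2 → posterior Normal(-3/4, 11/2)
obs 2: x=5/2 → posterior Normal(1/3, 11/3)
obs 3: x=4 → posterior Normal(5/4, 11/4)
obs 4: x=1/2 → posterior Normal(11/10, 11/5)
obs 5: x=-6 → posterior Normal(-1/12, 11/6)
obs 6: x=0 → posterior Normal(-1/14, 11/7)
obs 7: x=5/2 → posterior Normal(1/4, 11/8)
obs 8: x=-8 → posterior Normal(-2/3, 11/9)
obs 9: x=5 → posterior Normal(-1/10, 11/10)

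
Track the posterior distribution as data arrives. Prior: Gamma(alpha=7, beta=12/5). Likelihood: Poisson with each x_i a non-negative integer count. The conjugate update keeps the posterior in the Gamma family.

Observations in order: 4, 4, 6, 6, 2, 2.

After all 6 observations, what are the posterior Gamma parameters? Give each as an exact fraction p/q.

obs 1: x=4 → posterior Gamma(11, 17/5)
obs 2: x=4 → posterior Gamma(15, 22/5)
obs 3: x=6 → posterior Gamma(21, 27/5)
obs 4: x=6 → posterior Gamma(27, 32/5)
obs 5: x=2 → posterior Gamma(29, 37/5)
obs 6: x=2 → posterior Gamma(31, 42/5)

alpha=31, beta=42/5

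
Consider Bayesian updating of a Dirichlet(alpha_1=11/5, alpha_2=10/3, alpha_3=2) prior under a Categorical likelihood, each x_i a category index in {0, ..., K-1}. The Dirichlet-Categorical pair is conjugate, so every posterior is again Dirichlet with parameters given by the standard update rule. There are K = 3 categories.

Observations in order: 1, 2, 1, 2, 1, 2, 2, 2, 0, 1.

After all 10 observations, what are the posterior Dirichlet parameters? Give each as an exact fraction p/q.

obs 1: x=1 → posterior Dirichlet(11/5, 13/3, 2)
obs 2: x=2 → posterior Dirichlet(11/5, 13/3, 3)
obs 3: x=1 → posterior Dirichlet(11/5, 16/3, 3)
obs 4: x=2 → posterior Dirichlet(11/5, 16/3, 4)
obs 5: x=1 → posterior Dirichlet(11/5, 19/3, 4)
obs 6: x=2 → posterior Dirichlet(11/5, 19/3, 5)
obs 7: x=2 → posterior Dirichlet(11/5, 19/3, 6)
obs 8: x=2 → posterior Dirichlet(11/5, 19/3, 7)
obs 9: x=0 → posterior Dirichlet(16/5, 19/3, 7)
obs 10: x=1 → posterior Dirichlet(16/5, 22/3, 7)

alpha_1=16/5, alpha_2=22/3, alpha_3=7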